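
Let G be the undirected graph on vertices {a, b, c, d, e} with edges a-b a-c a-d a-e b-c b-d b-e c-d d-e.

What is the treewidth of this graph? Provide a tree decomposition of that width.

Treewidth 3.
Bags: B1 = {a, b, c, d}  B2 = {a, b, d, e}
Tree: B1–B2

Every bag has size at most 4, so the width is 4 − 1 = 3 and tw(G) ≤ 3. On the other hand G contains the 4-clique {a, b, d, e}. A clique must lie in a single bag of any decomposition, so no decomposition can have width below 3. Hence tw(G) = 3 exactly.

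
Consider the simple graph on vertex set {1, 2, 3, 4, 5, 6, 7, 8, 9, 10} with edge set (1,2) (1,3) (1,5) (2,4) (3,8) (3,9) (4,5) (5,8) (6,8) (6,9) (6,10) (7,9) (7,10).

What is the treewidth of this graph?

2

A width-2 tree decomposition is:
Bags: B1 = {2, 4, 5}  B2 = {1, 2, 5}  B3 = {1, 5, 8}  B4 = {1, 3, 8}  B5 = {3, 6, 8}  B6 = {3, 6, 9}  B7 = {6, 9, 10}  B8 = {7, 9, 10}
Tree: B1–B2, B2–B3, B3–B4, B4–B5, B5–B6, B6–B7, B7–B8
Every bag has size at most 3, so the width is 3 − 1 = 2 and tw(G) ≤ 2. For the lower bound, G contains the cycle 4–2–1–5–4, so G is not a forest; only forests have treewidth ≤ 1, hence tw(G) ≥ 2. Combining the bounds, tw(G) = 2.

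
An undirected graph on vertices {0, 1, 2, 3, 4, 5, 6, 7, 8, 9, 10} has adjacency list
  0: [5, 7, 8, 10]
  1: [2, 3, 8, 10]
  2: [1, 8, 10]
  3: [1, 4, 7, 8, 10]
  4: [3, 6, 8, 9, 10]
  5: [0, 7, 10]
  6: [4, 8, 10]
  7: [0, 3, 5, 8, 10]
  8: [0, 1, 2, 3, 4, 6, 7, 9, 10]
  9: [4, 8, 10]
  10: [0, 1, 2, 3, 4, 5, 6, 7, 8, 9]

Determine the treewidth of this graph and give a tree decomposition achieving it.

Treewidth 3.
Bags: B1 = {3, 7, 8, 10}  B2 = {1, 3, 8, 10}  B3 = {3, 4, 8, 10}  B4 = {0, 7, 8, 10}  B5 = {4, 6, 8, 10}  B6 = {4, 8, 9, 10}  B7 = {1, 2, 8, 10}  B8 = {0, 5, 7, 10}
Tree: B1–B2, B2–B3, B1–B4, B3–B5, B5–B6, B2–B7, B4–B8

Every bag has size at most 4, so the width is 4 − 1 = 3 and tw(G) ≤ 3. Conversely, {0, 7, 8, 10} is a clique of size 4, and the vertices of any clique must share a bag in every tree decomposition; so some bag has ≥ 4 vertices and tw(G) ≥ 3. The upper and lower bounds meet at 3, so that is the treewidth.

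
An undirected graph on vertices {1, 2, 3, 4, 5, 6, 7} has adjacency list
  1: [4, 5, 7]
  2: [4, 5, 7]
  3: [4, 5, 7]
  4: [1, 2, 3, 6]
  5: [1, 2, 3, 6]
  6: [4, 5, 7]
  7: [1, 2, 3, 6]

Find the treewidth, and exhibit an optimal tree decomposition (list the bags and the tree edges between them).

Every bag has size at most 4, so the width is 4 − 1 = 3 and tw(G) ≤ 3. For the lower bound: the 4 vertex sets {2,7}, {1,5}, {4}, {3} are disjoint, each induces a connected subgraph, and every pair is joined by at least one edge of G. Contracting each set to a single vertex therefore yields K_{4} as a minor, and since treewidth is minor-monotone, tw(G) ≥ tw(K_{4}) = 3. Therefore the treewidth is 3.

Treewidth 3.
One optimal decomposition is:
Bags: B1 = {2, 4, 5, 7}  B2 = {1, 4, 5, 7}  B3 = {3, 4, 5, 7}  B4 = {4, 5, 6, 7}
Tree: B1–B2, B2–B3, B3–B4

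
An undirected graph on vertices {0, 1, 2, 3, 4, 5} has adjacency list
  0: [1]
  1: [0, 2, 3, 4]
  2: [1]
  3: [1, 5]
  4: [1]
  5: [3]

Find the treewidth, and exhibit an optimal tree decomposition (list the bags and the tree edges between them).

Every bag has size at most 2, so the width is 2 − 1 = 1 and tw(G) ≤ 1. Any graph with an edge has treewidth ≥ 1, and G has the edge 1–3. The upper and lower bounds meet at 1, so that is the treewidth.

Treewidth 1.
One such decomposition:
Bags: B1 = {1, 3}  B2 = {1, 2}  B3 = {3, 5}  B4 = {0, 1}  B5 = {1, 4}
Tree: B1–B2, B1–B3, B1–B4, B4–B5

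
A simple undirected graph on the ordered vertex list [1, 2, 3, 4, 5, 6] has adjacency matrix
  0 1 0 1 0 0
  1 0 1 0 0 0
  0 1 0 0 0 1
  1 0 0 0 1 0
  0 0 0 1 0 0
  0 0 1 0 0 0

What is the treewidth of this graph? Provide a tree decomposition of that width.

Treewidth 1.
Bags: B1 = {4, 5}  B2 = {1, 4}  B3 = {1, 2}  B4 = {2, 3}  B5 = {3, 6}
Tree: B1–B2, B2–B3, B3–B4, B4–B5

Each bag holds 2 vertices, so the decomposition has width 1, which upper-bounds the treewidth. Any graph with an edge has treewidth ≥ 1, and G has the edge 5–4. Therefore the treewidth is 1.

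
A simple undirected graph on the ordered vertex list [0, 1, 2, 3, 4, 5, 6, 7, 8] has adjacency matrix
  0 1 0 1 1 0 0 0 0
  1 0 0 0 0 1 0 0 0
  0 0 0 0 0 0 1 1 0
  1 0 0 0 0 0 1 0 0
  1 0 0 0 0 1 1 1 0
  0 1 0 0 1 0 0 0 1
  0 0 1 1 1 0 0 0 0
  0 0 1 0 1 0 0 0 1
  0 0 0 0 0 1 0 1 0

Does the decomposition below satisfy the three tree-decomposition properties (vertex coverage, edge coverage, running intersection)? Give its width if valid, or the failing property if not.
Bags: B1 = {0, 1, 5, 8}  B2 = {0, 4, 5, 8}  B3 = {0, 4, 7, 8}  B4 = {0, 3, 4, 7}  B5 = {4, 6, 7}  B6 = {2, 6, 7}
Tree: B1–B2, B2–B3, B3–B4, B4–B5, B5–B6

No — edge (3,6) lies in no bag.

A tree decomposition must satisfy three properties: every vertex lies in some bag; for every edge, both endpoints lie together in some bag; and for every vertex, the bags containing it form a connected subtree. Here edge (3,6) lies in no bag, so the decomposition is invalid.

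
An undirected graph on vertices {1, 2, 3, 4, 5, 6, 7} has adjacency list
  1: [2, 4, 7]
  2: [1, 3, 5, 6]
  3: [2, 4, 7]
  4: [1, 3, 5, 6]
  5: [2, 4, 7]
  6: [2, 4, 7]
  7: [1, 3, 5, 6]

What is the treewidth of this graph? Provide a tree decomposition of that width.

Treewidth 3.
One optimal decomposition is:
Bags: B1 = {2, 3, 4, 7}  B2 = {2, 4, 5, 7}  B3 = {2, 4, 6, 7}  B4 = {1, 2, 4, 7}
Tree: B1–B2, B2–B3, B3–B4

The largest bag has 4 vertices, giving width 3; this decomposition certifies tw(G) ≤ 3. For the lower bound: the 4 vertex sets {2,3}, {4,5}, {7}, {6} are disjoint, each induces a connected subgraph, and every pair is joined by at least one edge of G. Contracting each set to a single vertex therefore yields K_{4} as a minor, and since treewidth is minor-monotone, tw(G) ≥ tw(K_{4}) = 3. The upper and lower bounds meet at 3, so that is the treewidth.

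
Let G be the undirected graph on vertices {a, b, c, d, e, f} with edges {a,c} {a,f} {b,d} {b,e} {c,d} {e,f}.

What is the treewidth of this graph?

2

A width-2 tree decomposition is:
Bags: B1 = {b, c, d}  B2 = {b, c, e}  B3 = {c, e, f}  B4 = {a, c, f}
Tree: B1–B2, B2–B3, B3–B4
Each bag holds 3 vertices, so the decomposition has width 2, which upper-bounds the treewidth. Since c–d–b–e–f–a–c is a cycle in G, G is not acyclic. Forests are exactly the graphs of treewidth ≤ 1, so tw(G) ≥ 2. Therefore the treewidth is 2.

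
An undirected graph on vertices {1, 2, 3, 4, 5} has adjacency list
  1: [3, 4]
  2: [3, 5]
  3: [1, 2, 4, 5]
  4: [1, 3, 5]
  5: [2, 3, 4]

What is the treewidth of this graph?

A width-2 tree decomposition is:
Bags: B1 = {3, 4, 5}  B2 = {2, 3, 5}  B3 = {1, 3, 4}
Tree: B1–B2, B1–B3
Every bag has size at most 3, so the width is 3 − 1 = 2 and tw(G) ≤ 2. For the lower bound, the 3 vertices {2, 3, 5} are pairwise adjacent, and any tree decomposition puts a clique entirely inside one bag — forcing width ≥ 2. Combining the bounds, tw(G) = 2.

2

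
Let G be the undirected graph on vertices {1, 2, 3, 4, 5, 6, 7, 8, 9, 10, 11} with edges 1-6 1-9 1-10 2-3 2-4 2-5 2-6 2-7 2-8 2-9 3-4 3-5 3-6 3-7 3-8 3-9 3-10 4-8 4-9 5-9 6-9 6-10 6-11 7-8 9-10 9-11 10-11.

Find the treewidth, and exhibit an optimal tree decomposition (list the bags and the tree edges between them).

Treewidth 3.
One optimal decomposition is:
Bags: B1 = {2, 3, 4, 9}  B2 = {2, 3, 6, 9}  B3 = {2, 3, 4, 8}  B4 = {2, 3, 5, 9}  B5 = {3, 6, 9, 10}  B6 = {6, 9, 10, 11}  B7 = {1, 6, 9, 10}  B8 = {2, 3, 7, 8}
Tree: B1–B2, B1–B3, B1–B4, B2–B5, B5–B6, B5–B7, B3–B8

Each bag holds 4 vertices, so the decomposition has width 3, which upper-bounds the treewidth. On the other hand G contains the 4-clique {6, 9, 10, 11}. A clique must lie in a single bag of any decomposition, so no decomposition can have width below 3. The upper and lower bounds meet at 3, so that is the treewidth.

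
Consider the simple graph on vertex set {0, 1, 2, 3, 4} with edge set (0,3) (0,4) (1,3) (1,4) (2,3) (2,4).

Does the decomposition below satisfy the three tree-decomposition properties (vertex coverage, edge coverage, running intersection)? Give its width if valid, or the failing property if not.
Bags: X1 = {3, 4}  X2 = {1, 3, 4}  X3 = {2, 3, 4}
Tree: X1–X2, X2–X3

No — vertex 0 appears in no bag.

A tree decomposition must satisfy three properties: every vertex lies in some bag; for every edge, both endpoints lie together in some bag; and for every vertex, the bags containing it form a connected subtree. Here vertex 0 appears in no bag, so the decomposition is invalid.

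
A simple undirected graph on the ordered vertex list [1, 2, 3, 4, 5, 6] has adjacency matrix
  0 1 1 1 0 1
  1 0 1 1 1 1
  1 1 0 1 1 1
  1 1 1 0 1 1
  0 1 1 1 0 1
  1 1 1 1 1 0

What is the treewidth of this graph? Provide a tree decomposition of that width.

The largest bag has 5 vertices, giving width 4; this decomposition certifies tw(G) ≤ 4. For the lower bound, the 5 vertices {1, 2, 3, 4, 6} are pairwise adjacent, and any tree decomposition puts a clique entirely inside one bag — forcing width ≥ 4. Hence tw(G) = 4 exactly.

Treewidth 4.
One optimal decomposition is:
Bags: B1 = {2, 3, 4, 5, 6}  B2 = {1, 2, 3, 4, 6}
Tree: B1–B2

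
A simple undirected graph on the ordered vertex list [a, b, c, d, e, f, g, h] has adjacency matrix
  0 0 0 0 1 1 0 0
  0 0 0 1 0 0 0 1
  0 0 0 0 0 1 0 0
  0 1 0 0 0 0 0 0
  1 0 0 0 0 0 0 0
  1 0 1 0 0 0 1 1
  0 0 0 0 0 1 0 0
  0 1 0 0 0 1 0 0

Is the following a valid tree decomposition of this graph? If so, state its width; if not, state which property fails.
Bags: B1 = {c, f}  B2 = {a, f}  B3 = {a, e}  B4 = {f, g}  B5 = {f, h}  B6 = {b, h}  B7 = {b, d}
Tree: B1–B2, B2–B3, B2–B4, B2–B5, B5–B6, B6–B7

Yes; width 1.

Vertex coverage: the bags together contain {a, b, c, d, e, f, g, h}, the full vertex set. Edge coverage: each edge of G has both endpoints in at least one bag. Running intersection: for every vertex, the bags containing it form a connected subtree. All three properties hold, so this is a valid tree decomposition of width max|bag| − 1 = 1, and hence tw(G) ≤ 1.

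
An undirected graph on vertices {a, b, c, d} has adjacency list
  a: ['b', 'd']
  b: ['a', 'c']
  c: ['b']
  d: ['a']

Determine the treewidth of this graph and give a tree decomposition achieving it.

Treewidth 1.
One such decomposition:
Bags: B1 = {a, b}  B2 = {b, c}  B3 = {a, d}
Tree: B1–B2, B1–B3

Each bag holds 2 vertices, so the decomposition has width 1, which upper-bounds the treewidth. Any graph with an edge has treewidth ≥ 1, and G has the edge b–a. The upper and lower bounds meet at 1, so that is the treewidth.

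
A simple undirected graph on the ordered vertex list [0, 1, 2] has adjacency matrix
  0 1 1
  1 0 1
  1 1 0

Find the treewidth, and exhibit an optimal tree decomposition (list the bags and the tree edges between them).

With just one bag of size 3, the width is 3 − 1 = 2, so tw(G) ≤ 2. On the other hand G contains the 3-clique {0, 1, 2}. A clique must lie in a single bag of any decomposition, so no decomposition can have width below 2. Hence tw(G) = 2 exactly.

Treewidth 2.
One such decomposition:
Bags: B1 = {0, 1, 2}
Tree: (single bag)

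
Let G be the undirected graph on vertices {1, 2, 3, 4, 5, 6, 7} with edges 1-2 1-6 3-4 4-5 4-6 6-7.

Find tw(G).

A width-1 tree decomposition is:
Bags: B1 = {1, 6}  B2 = {1, 2}  B3 = {4, 6}  B4 = {4, 5}  B5 = {3, 4}  B6 = {6, 7}
Tree: B1–B2, B1–B3, B3–B4, B3–B5, B3–B6
Each bag holds 2 vertices, so the decomposition has width 1, which upper-bounds the treewidth. Since G has at least one edge (e.g. 1–6), it is not an edgeless graph, so tw(G) ≥ 1. Hence tw(G) = 1 exactly.

1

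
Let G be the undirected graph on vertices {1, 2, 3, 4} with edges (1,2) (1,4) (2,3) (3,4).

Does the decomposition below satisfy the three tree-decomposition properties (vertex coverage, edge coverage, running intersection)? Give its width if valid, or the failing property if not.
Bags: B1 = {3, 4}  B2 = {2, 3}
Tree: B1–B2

No — vertex 1 appears in no bag.

A tree decomposition must satisfy three properties: every vertex lies in some bag; for every edge, both endpoints lie together in some bag; and for every vertex, the bags containing it form a connected subtree. Here vertex 1 appears in no bag, so the decomposition is invalid.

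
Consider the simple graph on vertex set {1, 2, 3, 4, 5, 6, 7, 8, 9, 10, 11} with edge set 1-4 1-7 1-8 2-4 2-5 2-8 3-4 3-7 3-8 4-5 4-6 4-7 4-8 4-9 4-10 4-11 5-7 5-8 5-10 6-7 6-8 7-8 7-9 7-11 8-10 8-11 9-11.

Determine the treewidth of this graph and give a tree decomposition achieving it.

The largest bag has 4 vertices, giving width 3; this decomposition certifies tw(G) ≤ 3. On the other hand G contains the 4-clique {2, 4, 5, 8}. A clique must lie in a single bag of any decomposition, so no decomposition can have width below 3. The upper and lower bounds meet at 3, so that is the treewidth.

Treewidth 3.
Bags: B1 = {4, 5, 7, 8}  B2 = {2, 4, 5, 8}  B3 = {4, 6, 7, 8}  B4 = {4, 7, 8, 11}  B5 = {4, 5, 8, 10}  B6 = {1, 4, 7, 8}  B7 = {4, 7, 9, 11}  B8 = {3, 4, 7, 8}
Tree: B1–B2, B1–B3, B3–B4, B1–B5, B3–B6, B4–B7, B1–B8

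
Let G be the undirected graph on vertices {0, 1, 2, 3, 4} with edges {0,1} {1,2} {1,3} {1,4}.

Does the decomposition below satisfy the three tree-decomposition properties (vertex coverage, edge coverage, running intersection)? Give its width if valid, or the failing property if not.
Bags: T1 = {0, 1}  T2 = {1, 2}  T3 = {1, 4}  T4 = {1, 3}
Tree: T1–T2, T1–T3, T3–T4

Yes; width 1.

Vertex coverage: the bags together contain {0, 1, 2, 3, 4}, the full vertex set. Edge coverage: each edge of G has both endpoints in at least one bag. Running intersection: for every vertex, the bags containing it form a connected subtree. All three properties hold, so this is a valid tree decomposition of width max|bag| − 1 = 1, and hence tw(G) ≤ 1.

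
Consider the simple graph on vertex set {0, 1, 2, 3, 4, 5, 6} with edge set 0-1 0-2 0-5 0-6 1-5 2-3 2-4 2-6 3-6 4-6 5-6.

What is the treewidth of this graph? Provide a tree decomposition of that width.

Treewidth 2.
Bags: B1 = {0, 2, 6}  B2 = {2, 3, 6}  B3 = {0, 5, 6}  B4 = {0, 1, 5}  B5 = {2, 4, 6}
Tree: B1–B2, B1–B3, B3–B4, B1–B5

The largest bag has 3 vertices, giving width 2; this decomposition certifies tw(G) ≤ 2. Conversely, {0, 1, 5} is a clique of size 3, and the vertices of any clique must share a bag in every tree decomposition; so some bag has ≥ 3 vertices and tw(G) ≥ 2. Combining the bounds, tw(G) = 2.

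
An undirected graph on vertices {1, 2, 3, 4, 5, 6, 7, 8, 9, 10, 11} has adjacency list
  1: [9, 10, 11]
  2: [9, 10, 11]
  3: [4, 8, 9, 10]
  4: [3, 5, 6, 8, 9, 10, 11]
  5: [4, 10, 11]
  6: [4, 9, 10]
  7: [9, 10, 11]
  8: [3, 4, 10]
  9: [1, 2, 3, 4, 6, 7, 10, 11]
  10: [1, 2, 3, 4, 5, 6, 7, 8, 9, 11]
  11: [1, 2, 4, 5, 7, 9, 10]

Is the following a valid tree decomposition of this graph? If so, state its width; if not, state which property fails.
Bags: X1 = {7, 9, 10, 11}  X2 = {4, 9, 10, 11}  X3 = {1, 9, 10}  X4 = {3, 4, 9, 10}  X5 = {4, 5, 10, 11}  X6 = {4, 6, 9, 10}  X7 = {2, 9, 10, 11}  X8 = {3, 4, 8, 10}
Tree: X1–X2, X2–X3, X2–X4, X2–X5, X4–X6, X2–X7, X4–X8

No — edge (11,1) lies in no bag.

A tree decomposition must satisfy three properties: every vertex lies in some bag; for every edge, both endpoints lie together in some bag; and for every vertex, the bags containing it form a connected subtree. Here edge (11,1) lies in no bag, so the decomposition is invalid.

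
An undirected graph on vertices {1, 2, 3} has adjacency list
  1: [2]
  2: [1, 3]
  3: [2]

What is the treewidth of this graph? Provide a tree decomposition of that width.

Every bag has size at most 2, so the width is 2 − 1 = 1 and tw(G) ≤ 1. G has an edge, so its treewidth is at least 1. Therefore the treewidth is 1.

Treewidth 1.
Bags: B1 = {2, 3}  B2 = {1, 2}
Tree: B1–B2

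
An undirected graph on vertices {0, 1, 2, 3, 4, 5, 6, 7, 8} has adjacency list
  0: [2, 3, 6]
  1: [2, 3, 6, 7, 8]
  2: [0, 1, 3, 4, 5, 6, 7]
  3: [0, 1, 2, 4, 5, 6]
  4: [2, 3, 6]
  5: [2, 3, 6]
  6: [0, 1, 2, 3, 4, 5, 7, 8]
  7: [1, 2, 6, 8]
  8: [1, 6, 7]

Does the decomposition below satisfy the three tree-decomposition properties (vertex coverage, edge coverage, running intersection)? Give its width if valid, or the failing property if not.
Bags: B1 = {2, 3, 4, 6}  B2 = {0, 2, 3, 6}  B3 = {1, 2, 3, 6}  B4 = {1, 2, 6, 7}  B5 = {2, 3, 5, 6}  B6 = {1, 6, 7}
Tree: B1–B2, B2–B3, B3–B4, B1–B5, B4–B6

No — vertex 8 appears in no bag.

A tree decomposition must satisfy three properties: every vertex lies in some bag; for every edge, both endpoints lie together in some bag; and for every vertex, the bags containing it form a connected subtree. Here vertex 8 appears in no bag, so the decomposition is invalid.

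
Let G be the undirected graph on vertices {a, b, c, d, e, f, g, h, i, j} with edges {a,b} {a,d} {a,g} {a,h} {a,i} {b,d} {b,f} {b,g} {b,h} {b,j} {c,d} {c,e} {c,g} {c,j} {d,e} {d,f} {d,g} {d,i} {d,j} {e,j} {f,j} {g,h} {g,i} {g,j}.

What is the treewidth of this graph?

3

A width-3 tree decomposition is:
Bags: B1 = {b, d, g, j}  B2 = {b, d, f, j}  B3 = {a, b, d, g}  B4 = {c, d, g, j}  B5 = {c, d, e, j}  B6 = {a, b, g, h}  B7 = {a, d, g, i}
Tree: B1–B2, B1–B3, B1–B4, B4–B5, B3–B6, B3–B7
Each bag holds 4 vertices, so the decomposition has width 3, which upper-bounds the treewidth. On the other hand G contains the 4-clique {c, d, g, j}. A clique must lie in a single bag of any decomposition, so no decomposition can have width below 3. The upper and lower bounds meet at 3, so that is the treewidth.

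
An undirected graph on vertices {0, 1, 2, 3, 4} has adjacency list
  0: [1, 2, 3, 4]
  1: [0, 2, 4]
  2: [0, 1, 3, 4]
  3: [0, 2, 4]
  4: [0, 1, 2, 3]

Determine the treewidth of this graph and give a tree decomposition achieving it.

Treewidth 3.
Bags: B1 = {0, 1, 2, 4}  B2 = {0, 2, 3, 4}
Tree: B1–B2

Every bag has size at most 4, so the width is 4 − 1 = 3 and tw(G) ≤ 3. On the other hand G contains the 4-clique {0, 1, 2, 4}. A clique must lie in a single bag of any decomposition, so no decomposition can have width below 3. Therefore the treewidth is 3.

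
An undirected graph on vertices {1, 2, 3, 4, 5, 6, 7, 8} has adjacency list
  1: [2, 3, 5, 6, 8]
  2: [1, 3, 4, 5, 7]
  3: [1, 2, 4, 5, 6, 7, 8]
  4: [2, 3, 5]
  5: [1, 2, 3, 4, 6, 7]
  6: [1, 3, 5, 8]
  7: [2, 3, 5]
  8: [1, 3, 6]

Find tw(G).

A width-3 tree decomposition is:
Bags: B1 = {1, 2, 3, 5}  B2 = {2, 3, 4, 5}  B3 = {1, 3, 5, 6}  B4 = {1, 3, 6, 8}  B5 = {2, 3, 5, 7}
Tree: B1–B2, B1–B3, B3–B4, B2–B5
The largest bag has 4 vertices, giving width 3; this decomposition certifies tw(G) ≤ 3. For the lower bound, the 4 vertices {1, 3, 6, 8} are pairwise adjacent, and any tree decomposition puts a clique entirely inside one bag — forcing width ≥ 3. Combining the bounds, tw(G) = 3.

3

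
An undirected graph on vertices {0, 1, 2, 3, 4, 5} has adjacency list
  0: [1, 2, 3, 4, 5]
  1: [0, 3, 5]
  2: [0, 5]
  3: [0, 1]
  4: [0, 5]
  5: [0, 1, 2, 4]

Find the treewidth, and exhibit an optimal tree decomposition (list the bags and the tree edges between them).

The largest bag has 3 vertices, giving width 2; this decomposition certifies tw(G) ≤ 2. For the lower bound, the 3 vertices {0, 1, 3} are pairwise adjacent, and any tree decomposition puts a clique entirely inside one bag — forcing width ≥ 2. Combining the bounds, tw(G) = 2.

Treewidth 2.
One such decomposition:
Bags: B1 = {0, 4, 5}  B2 = {0, 1, 5}  B3 = {0, 1, 3}  B4 = {0, 2, 5}
Tree: B1–B2, B2–B3, B2–B4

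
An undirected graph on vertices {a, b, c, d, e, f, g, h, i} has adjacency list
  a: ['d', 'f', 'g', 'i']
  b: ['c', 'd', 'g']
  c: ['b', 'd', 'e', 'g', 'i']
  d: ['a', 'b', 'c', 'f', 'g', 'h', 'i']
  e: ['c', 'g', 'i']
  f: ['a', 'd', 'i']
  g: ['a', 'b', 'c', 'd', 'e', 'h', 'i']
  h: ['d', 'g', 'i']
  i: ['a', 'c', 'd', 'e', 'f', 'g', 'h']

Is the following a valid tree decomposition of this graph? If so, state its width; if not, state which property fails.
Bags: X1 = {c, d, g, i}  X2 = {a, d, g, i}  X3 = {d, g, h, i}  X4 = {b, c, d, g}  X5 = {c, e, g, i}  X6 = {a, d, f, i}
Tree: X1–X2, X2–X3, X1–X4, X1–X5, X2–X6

Checking the three conditions: (i) the bags cover all of {a, b, c, d, e, f, g, h, i}; (ii) for each edge, some bag contains both endpoints; (iii) the bags containing any fixed vertex form a subtree. All hold, so the decomposition is valid with width 4 − 1 = 3.

Yes; width 3.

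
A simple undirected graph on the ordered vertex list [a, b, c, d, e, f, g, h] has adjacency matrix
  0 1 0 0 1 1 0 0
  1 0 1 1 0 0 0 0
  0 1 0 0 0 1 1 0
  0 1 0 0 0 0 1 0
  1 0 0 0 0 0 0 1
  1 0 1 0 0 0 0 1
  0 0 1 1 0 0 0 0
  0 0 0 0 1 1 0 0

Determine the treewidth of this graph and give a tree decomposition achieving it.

The largest bag has 3 vertices, giving width 2; this decomposition certifies tw(G) ≤ 2. The edges g–d–b–c–g form a cycle, so G is not a tree and its treewidth is at least 2. Hence tw(G) = 2 exactly.

Treewidth 2.
Bags: B1 = {c, d, g}  B2 = {b, c, d}  B3 = {b, c, f}  B4 = {a, b, f}  B5 = {a, f, h}  B6 = {a, e, h}
Tree: B1–B2, B2–B3, B3–B4, B4–B5, B5–B6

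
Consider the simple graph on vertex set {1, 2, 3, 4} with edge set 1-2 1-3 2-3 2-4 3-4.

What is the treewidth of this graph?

A width-2 tree decomposition is:
Bags: B1 = {1, 2, 3}  B2 = {2, 3, 4}
Tree: B1–B2
Each bag holds 3 vertices, so the decomposition has width 2, which upper-bounds the treewidth. On the other hand G contains the 3-clique {1, 2, 3}. A clique must lie in a single bag of any decomposition, so no decomposition can have width below 2. The upper and lower bounds meet at 2, so that is the treewidth.

2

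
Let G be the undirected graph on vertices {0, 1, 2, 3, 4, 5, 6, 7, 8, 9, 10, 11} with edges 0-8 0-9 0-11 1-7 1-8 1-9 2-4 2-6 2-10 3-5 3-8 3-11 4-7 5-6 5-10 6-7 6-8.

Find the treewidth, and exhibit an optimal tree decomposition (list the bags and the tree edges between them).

The largest bag has 4 vertices, giving width 3; this decomposition certifies tw(G) ≤ 3. For the lower bound: the 4 vertex sets {0,9,11}, {1}, {8}, {3,5,6,7} are disjoint, each induces a connected subgraph, and every pair is joined by at least one edge of G. Contracting each set to a single vertex therefore yields K_{4} as a minor, and since treewidth is minor-monotone, tw(G) ≥ tw(K_{4}) = 3. Therefore the treewidth is 3.

Treewidth 3.
One such decomposition:
Bags: B1 = {0, 1, 9, 11}  B2 = {0, 1, 8, 11}  B3 = {1, 3, 8, 11}  B4 = {1, 3, 7, 8}  B5 = {3, 6, 7, 8}  B6 = {3, 5, 6, 7}  B7 = {4, 5, 6, 7}  B8 = {2, 4, 5, 6}  B9 = {2, 4, 5, 10}
Tree: B1–B2, B2–B3, B3–B4, B4–B5, B5–B6, B6–B7, B7–B8, B8–B9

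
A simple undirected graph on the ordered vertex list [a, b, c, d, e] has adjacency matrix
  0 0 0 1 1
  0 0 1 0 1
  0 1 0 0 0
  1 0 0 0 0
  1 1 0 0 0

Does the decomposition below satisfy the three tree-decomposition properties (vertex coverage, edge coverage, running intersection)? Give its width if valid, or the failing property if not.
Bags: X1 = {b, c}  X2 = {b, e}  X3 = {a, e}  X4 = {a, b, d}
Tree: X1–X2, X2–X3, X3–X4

No — bags containing vertex b are not connected in the tree.

A tree decomposition must satisfy three properties: every vertex lies in some bag; for every edge, both endpoints lie together in some bag; and for every vertex, the bags containing it form a connected subtree. Here bags containing vertex b are not connected in the tree, so the decomposition is invalid.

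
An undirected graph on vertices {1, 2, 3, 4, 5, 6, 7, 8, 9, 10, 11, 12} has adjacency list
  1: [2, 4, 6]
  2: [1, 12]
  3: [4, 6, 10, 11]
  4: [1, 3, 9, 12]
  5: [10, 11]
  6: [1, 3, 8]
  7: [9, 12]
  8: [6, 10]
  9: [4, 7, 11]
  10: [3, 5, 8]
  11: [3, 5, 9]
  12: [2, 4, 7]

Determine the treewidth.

A width-3 tree decomposition is:
Bags: B1 = {5, 8, 10, 11}  B2 = {3, 8, 10, 11}  B3 = {3, 6, 8, 11}  B4 = {3, 6, 9, 11}  B5 = {3, 4, 6, 9}  B6 = {1, 4, 6, 9}  B7 = {1, 4, 7, 9}  B8 = {1, 4, 7, 12}  B9 = {1, 2, 7, 12}
Tree: B1–B2, B2–B3, B3–B4, B4–B5, B5–B6, B6–B7, B7–B8, B8–B9
The largest bag has 4 vertices, giving width 3; this decomposition certifies tw(G) ≤ 3. For the lower bound: the 4 vertex sets {5,8,10}, {11}, {3}, {1,4,6,9} are disjoint, each induces a connected subgraph, and every pair is joined by at least one edge of G. Contracting each set to a single vertex therefore yields K_{4} as a minor, and since treewidth is minor-monotone, tw(G) ≥ tw(K_{4}) = 3. Hence tw(G) = 3 exactly.

3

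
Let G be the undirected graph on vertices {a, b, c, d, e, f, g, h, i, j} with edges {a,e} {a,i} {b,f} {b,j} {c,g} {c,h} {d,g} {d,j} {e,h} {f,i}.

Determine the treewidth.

2

A width-2 tree decomposition is:
Bags: B1 = {c, d, g}  B2 = {c, d, j}  B3 = {b, c, j}  B4 = {b, c, f}  B5 = {c, f, i}  B6 = {a, c, i}  B7 = {a, c, e}  B8 = {c, e, h}
Tree: B1–B2, B2–B3, B3–B4, B4–B5, B5–B6, B6–B7, B7–B8
Each bag holds 3 vertices, so the decomposition has width 2, which upper-bounds the treewidth. The edges c–g–d–j–b–f–i–a–e–h–c form a cycle, so G is not a tree and its treewidth is at least 2. Combining the bounds, tw(G) = 2.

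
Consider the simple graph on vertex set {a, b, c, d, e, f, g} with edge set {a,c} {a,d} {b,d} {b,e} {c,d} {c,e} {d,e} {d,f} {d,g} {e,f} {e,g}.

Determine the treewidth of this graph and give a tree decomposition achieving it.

Treewidth 2.
One optimal decomposition is:
Bags: B1 = {c, d, e}  B2 = {a, c, d}  B3 = {d, e, f}  B4 = {b, d, e}  B5 = {d, e, g}
Tree: B1–B2, B1–B3, B3–B4, B3–B5

The largest bag has 3 vertices, giving width 2; this decomposition certifies tw(G) ≤ 2. For the lower bound, the 3 vertices {d, e, g} are pairwise adjacent, and any tree decomposition puts a clique entirely inside one bag — forcing width ≥ 2. Therefore the treewidth is 2.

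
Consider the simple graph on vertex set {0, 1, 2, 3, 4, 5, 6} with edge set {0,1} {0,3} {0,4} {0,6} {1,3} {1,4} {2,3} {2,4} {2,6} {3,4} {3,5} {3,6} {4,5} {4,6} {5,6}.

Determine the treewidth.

A width-3 tree decomposition is:
Bags: B1 = {0, 3, 4, 6}  B2 = {2, 3, 4, 6}  B3 = {3, 4, 5, 6}  B4 = {0, 1, 3, 4}
Tree: B1–B2, B2–B3, B1–B4
The largest bag has 4 vertices, giving width 3; this decomposition certifies tw(G) ≤ 3. For the lower bound, the 4 vertices {0, 1, 3, 4} are pairwise adjacent, and any tree decomposition puts a clique entirely inside one bag — forcing width ≥ 3. Combining the bounds, tw(G) = 3.

3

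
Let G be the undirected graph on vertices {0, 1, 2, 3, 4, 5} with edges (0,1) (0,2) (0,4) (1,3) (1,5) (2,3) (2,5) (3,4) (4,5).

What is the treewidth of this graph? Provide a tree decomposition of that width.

The largest bag has 4 vertices, giving width 3; this decomposition certifies tw(G) ≤ 3. For the lower bound: the 4 vertex sets {4,5}, {1,3}, {0}, {2} are disjoint, each induces a connected subgraph, and every pair is joined by at least one edge of G. Contracting each set to a single vertex therefore yields K_{4} as a minor, and since treewidth is minor-monotone, tw(G) ≥ tw(K_{4}) = 3. Hence tw(G) = 3 exactly.

Treewidth 3.
One optimal decomposition is:
Bags: B1 = {0, 3, 4, 5}  B2 = {0, 1, 3, 5}  B3 = {0, 2, 3, 5}
Tree: B1–B2, B2–B3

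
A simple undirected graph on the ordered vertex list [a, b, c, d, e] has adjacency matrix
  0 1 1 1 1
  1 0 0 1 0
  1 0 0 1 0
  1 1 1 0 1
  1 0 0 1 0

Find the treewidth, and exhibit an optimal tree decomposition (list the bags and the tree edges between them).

The largest bag has 3 vertices, giving width 2; this decomposition certifies tw(G) ≤ 2. For the lower bound, the 3 vertices {a, d, e} are pairwise adjacent, and any tree decomposition puts a clique entirely inside one bag — forcing width ≥ 2. Hence tw(G) = 2 exactly.

Treewidth 2.
One optimal decomposition is:
Bags: B1 = {a, c, d}  B2 = {a, b, d}  B3 = {a, d, e}
Tree: B1–B2, B1–B3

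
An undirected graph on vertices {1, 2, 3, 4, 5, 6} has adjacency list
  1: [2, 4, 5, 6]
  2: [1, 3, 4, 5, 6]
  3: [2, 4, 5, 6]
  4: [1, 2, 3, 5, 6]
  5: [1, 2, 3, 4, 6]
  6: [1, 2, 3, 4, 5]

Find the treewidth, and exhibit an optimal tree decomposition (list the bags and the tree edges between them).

The largest bag has 5 vertices, giving width 4; this decomposition certifies tw(G) ≤ 4. Conversely, {1, 2, 4, 5, 6} is a clique of size 5, and the vertices of any clique must share a bag in every tree decomposition; so some bag has ≥ 5 vertices and tw(G) ≥ 4. Combining the bounds, tw(G) = 4.

Treewidth 4.
One optimal decomposition is:
Bags: B1 = {2, 3, 4, 5, 6}  B2 = {1, 2, 4, 5, 6}
Tree: B1–B2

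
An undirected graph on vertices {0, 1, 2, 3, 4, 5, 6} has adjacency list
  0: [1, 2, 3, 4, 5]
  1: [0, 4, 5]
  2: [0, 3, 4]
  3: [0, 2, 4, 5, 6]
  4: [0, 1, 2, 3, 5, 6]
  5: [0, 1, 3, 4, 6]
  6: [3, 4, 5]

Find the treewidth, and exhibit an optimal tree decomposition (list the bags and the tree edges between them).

Treewidth 3.
Bags: B1 = {0, 3, 4, 5}  B2 = {0, 2, 3, 4}  B3 = {0, 1, 4, 5}  B4 = {3, 4, 5, 6}
Tree: B1–B2, B1–B3, B1–B4

Each bag holds 4 vertices, so the decomposition has width 3, which upper-bounds the treewidth. On the other hand G contains the 4-clique {0, 1, 4, 5}. A clique must lie in a single bag of any decomposition, so no decomposition can have width below 3. Therefore the treewidth is 3.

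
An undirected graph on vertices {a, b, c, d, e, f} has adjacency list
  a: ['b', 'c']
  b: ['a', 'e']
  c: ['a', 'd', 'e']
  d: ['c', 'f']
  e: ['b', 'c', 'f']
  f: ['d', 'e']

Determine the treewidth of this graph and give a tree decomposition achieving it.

The largest bag has 3 vertices, giving width 2; this decomposition certifies tw(G) ≤ 2. For the lower bound, G contains the cycle a–b–e–c–a, so G is not a forest; only forests have treewidth ≤ 1, hence tw(G) ≥ 2. The upper and lower bounds meet at 2, so that is the treewidth.

Treewidth 2.
One optimal decomposition is:
Bags: B1 = {a, b, c}  B2 = {b, c, e}  B3 = {c, d, e}  B4 = {d, e, f}
Tree: B1–B2, B2–B3, B3–B4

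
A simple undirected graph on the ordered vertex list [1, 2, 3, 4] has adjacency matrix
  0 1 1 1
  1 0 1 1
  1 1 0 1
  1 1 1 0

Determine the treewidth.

3

A width-3 tree decomposition is:
Bags: B1 = {1, 2, 3, 4}
Tree: (single bag)
A single bag containing all 4 vertices is trivially a valid decomposition of width 3. On the other hand G contains the 4-clique {1, 2, 3, 4}. A clique must lie in a single bag of any decomposition, so no decomposition can have width below 3. Therefore the treewidth is 3.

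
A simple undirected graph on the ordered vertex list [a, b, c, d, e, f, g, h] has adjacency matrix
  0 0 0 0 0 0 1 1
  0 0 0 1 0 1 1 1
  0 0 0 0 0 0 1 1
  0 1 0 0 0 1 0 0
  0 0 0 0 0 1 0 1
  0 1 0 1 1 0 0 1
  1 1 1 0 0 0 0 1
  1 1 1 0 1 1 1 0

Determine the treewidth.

2

A width-2 tree decomposition is:
Bags: B1 = {c, g, h}  B2 = {b, g, h}  B3 = {b, f, h}  B4 = {e, f, h}  B5 = {a, g, h}  B6 = {b, d, f}
Tree: B1–B2, B2–B3, B3–B4, B1–B5, B3–B6
The largest bag has 3 vertices, giving width 2; this decomposition certifies tw(G) ≤ 2. For the lower bound, the 3 vertices {b, d, f} are pairwise adjacent, and any tree decomposition puts a clique entirely inside one bag — forcing width ≥ 2. Combining the bounds, tw(G) = 2.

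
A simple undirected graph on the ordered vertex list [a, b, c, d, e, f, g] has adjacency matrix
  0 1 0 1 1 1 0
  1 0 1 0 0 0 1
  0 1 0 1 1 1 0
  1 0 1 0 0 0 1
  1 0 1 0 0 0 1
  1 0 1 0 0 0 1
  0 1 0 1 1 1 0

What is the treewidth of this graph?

A width-3 tree decomposition is:
Bags: B1 = {a, c, d, g}  B2 = {a, c, e, g}  B3 = {a, b, c, g}  B4 = {a, c, f, g}
Tree: B1–B2, B2–B3, B3–B4
Each bag holds 4 vertices, so the decomposition has width 3, which upper-bounds the treewidth. For the lower bound: the 4 vertex sets {d,g}, {c,e}, {a}, {b} are disjoint, each induces a connected subgraph, and every pair is joined by at least one edge of G. Contracting each set to a single vertex therefore yields K_{4} as a minor, and since treewidth is minor-monotone, tw(G) ≥ tw(K_{4}) = 3. Therefore the treewidth is 3.

3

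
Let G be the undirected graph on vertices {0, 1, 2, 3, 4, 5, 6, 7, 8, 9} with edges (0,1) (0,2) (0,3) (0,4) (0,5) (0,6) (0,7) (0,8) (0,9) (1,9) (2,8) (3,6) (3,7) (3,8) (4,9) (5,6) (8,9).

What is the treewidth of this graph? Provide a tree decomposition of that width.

Treewidth 2.
One optimal decomposition is:
Bags: B1 = {0, 3, 8}  B2 = {0, 3, 6}  B3 = {0, 8, 9}  B4 = {0, 4, 9}  B5 = {0, 2, 8}  B6 = {0, 1, 9}  B7 = {0, 3, 7}  B8 = {0, 5, 6}
Tree: B1–B2, B1–B3, B3–B4, B3–B5, B4–B6, B2–B7, B2–B8

Every bag has size at most 3, so the width is 3 − 1 = 2 and tw(G) ≤ 2. For the lower bound, the 3 vertices {0, 1, 9} are pairwise adjacent, and any tree decomposition puts a clique entirely inside one bag — forcing width ≥ 2. Hence tw(G) = 2 exactly.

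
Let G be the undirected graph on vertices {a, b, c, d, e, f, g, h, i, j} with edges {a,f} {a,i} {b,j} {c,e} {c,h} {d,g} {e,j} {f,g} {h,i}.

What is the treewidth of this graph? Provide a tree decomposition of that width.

Treewidth 1.
Bags: B1 = {b, j}  B2 = {e, j}  B3 = {c, e}  B4 = {c, h}  B5 = {h, i}  B6 = {a, i}  B7 = {a, f}  B8 = {f, g}  B9 = {d, g}
Tree: B1–B2, B2–B3, B3–B4, B4–B5, B5–B6, B6–B7, B7–B8, B8–B9

The largest bag has 2 vertices, giving width 1; this decomposition certifies tw(G) ≤ 1. Since G has at least one edge (e.g. b–j), it is not an edgeless graph, so tw(G) ≥ 1. Combining the bounds, tw(G) = 1.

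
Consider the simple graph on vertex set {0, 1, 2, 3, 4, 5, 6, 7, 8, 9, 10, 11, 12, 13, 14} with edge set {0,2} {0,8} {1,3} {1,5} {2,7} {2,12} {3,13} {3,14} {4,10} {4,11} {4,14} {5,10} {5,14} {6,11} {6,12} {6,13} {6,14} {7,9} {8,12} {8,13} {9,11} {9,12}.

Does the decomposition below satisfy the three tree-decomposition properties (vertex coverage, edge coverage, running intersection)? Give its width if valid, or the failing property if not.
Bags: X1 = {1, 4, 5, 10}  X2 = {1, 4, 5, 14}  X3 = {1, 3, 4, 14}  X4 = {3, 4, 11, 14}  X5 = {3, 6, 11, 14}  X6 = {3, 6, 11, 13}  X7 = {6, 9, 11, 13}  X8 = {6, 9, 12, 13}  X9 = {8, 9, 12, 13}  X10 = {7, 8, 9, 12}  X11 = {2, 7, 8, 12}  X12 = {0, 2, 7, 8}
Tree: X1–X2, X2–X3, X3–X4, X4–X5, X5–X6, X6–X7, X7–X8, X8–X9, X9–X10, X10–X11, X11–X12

Yes; width 3.

Checking the three conditions: (i) the bags cover all of {0, 1, 2, 3, 4, 5, 6, 7, 8, 9, 10, 11, 12, 13, 14}; (ii) for each edge, some bag contains both endpoints; (iii) the bags containing any fixed vertex form a subtree. All hold, so the decomposition is valid with width 4 − 1 = 3.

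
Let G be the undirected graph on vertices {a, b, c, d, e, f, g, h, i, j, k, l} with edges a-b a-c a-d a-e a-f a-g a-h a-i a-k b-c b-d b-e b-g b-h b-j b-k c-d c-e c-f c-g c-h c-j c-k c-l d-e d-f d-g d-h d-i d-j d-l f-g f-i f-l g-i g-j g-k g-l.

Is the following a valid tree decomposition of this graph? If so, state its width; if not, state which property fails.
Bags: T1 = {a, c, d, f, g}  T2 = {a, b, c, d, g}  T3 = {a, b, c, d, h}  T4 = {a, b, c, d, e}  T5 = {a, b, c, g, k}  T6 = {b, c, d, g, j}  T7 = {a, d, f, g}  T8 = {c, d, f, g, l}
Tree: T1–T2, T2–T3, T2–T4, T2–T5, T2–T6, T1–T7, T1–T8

A tree decomposition must satisfy three properties: every vertex lies in some bag; for every edge, both endpoints lie together in some bag; and for every vertex, the bags containing it form a connected subtree. Here vertex i appears in no bag, so the decomposition is invalid.

No — vertex i appears in no bag.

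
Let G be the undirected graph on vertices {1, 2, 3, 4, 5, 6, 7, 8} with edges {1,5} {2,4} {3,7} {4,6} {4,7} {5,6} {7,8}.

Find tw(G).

1

A width-1 tree decomposition is:
Bags: B1 = {7, 8}  B2 = {4, 7}  B3 = {4, 6}  B4 = {3, 7}  B5 = {2, 4}  B6 = {5, 6}  B7 = {1, 5}
Tree: B1–B2, B2–B3, B1–B4, B3–B5, B3–B6, B6–B7
Each bag holds 2 vertices, so the decomposition has width 1, which upper-bounds the treewidth. Since G has at least one edge (e.g. 8–7), it is not an edgeless graph, so tw(G) ≥ 1. The upper and lower bounds meet at 1, so that is the treewidth.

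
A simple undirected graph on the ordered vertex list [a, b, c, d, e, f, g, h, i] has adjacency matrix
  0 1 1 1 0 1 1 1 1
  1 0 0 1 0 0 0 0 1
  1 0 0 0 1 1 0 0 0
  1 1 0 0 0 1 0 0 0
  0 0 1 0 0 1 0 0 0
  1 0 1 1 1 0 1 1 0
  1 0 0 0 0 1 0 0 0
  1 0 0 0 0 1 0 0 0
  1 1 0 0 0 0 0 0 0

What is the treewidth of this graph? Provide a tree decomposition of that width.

Each bag holds 3 vertices, so the decomposition has width 2, which upper-bounds the treewidth. Conversely, {c, e, f} is a clique of size 3, and the vertices of any clique must share a bag in every tree decomposition; so some bag has ≥ 3 vertices and tw(G) ≥ 2. The upper and lower bounds meet at 2, so that is the treewidth.

Treewidth 2.
One such decomposition:
Bags: B1 = {a, d, f}  B2 = {a, f, g}  B3 = {a, f, h}  B4 = {a, c, f}  B5 = {c, e, f}  B6 = {a, b, d}  B7 = {a, b, i}
Tree: B1–B2, B1–B3, B1–B4, B4–B5, B1–B6, B6–B7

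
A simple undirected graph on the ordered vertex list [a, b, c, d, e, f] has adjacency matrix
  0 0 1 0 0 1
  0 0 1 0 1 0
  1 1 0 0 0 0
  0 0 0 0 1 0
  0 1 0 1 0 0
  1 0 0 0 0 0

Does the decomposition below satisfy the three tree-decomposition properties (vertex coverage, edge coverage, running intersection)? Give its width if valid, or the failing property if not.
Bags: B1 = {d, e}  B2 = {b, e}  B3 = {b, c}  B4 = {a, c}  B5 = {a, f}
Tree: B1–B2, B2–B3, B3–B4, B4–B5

Yes; width 1.

Checking the three conditions: (i) the bags cover all of {a, b, c, d, e, f}; (ii) for each edge, some bag contains both endpoints; (iii) the bags containing any fixed vertex form a subtree. All hold, so the decomposition is valid with width 2 − 1 = 1.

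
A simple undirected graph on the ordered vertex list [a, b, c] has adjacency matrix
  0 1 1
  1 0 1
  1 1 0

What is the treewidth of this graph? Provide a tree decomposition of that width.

With just one bag of size 3, the width is 3 − 1 = 2, so tw(G) ≤ 2. Conversely, {a, b, c} is a clique of size 3, and the vertices of any clique must share a bag in every tree decomposition; so some bag has ≥ 3 vertices and tw(G) ≥ 2. Hence tw(G) = 2 exactly.

Treewidth 2.
One optimal decomposition is:
Bags: B1 = {a, b, c}
Tree: (single bag)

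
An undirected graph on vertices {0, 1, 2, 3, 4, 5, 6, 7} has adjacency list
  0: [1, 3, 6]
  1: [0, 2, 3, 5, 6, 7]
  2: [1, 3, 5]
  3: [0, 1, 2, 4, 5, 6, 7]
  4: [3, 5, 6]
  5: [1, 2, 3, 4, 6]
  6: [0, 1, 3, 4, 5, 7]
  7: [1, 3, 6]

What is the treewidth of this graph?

A width-3 tree decomposition is:
Bags: B1 = {3, 4, 5, 6}  B2 = {1, 3, 5, 6}  B3 = {0, 1, 3, 6}  B4 = {1, 3, 6, 7}  B5 = {1, 2, 3, 5}
Tree: B1–B2, B2–B3, B2–B4, B2–B5
Each bag holds 4 vertices, so the decomposition has width 3, which upper-bounds the treewidth. On the other hand G contains the 4-clique {1, 2, 3, 5}. A clique must lie in a single bag of any decomposition, so no decomposition can have width below 3. The upper and lower bounds meet at 3, so that is the treewidth.

3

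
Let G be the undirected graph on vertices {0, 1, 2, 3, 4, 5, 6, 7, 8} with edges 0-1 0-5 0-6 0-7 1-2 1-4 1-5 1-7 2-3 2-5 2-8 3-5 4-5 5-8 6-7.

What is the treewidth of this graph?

2

A width-2 tree decomposition is:
Bags: B1 = {0, 1, 5}  B2 = {1, 2, 5}  B3 = {1, 4, 5}  B4 = {0, 1, 7}  B5 = {2, 5, 8}  B6 = {2, 3, 5}  B7 = {0, 6, 7}
Tree: B1–B2, B2–B3, B1–B4, B2–B5, B2–B6, B4–B7
Every bag has size at most 3, so the width is 3 − 1 = 2 and tw(G) ≤ 2. For the lower bound, the 3 vertices {2, 5, 8} are pairwise adjacent, and any tree decomposition puts a clique entirely inside one bag — forcing width ≥ 2. Therefore the treewidth is 2.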